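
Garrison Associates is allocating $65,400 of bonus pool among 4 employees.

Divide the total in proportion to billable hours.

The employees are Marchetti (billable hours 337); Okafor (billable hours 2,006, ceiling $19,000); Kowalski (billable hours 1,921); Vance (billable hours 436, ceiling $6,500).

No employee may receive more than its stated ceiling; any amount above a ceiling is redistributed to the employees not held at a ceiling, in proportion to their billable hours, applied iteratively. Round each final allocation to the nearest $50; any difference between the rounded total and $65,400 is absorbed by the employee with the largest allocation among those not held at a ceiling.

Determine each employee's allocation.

Total billable hours = 4,700.
Pro-rata shares before constraints: Marchetti 4,689.32; Okafor 27,913.28; Kowalski 26,730.51; Vance 6,066.89.
Cap binds for Okafor ($19,000); balance $46,400 reallocated over remaining billable hours 2,694.
Cap binds for Vance ($6,500); balance $39,900 reallocated over remaining billable hours 2,258.
Redistributed shares: Marchetti 5,954.96 → $5,950; Kowalski 33,945.04 → $33,950.

Marchetti: $5,950; Okafor: $19,000; Kowalski: $33,950; Vance: $6,500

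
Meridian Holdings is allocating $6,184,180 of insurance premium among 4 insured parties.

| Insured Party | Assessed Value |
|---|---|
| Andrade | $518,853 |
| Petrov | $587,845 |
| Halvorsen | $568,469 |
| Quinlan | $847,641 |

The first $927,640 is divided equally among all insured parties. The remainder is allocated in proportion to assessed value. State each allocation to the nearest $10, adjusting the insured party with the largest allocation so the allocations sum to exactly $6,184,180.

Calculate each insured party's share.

First tranche $927,640 split equally: $231,910 each.
Remainder $5,256,540 by assessed value (total 2,522,808): Andrade 1,081,085.66 → $1,081,090; Petrov 1,224,837.86 → $1,224,840; Halvorsen 1,184,465.90 → $1,184,470; Quinlan 1,766,150.58 → $1,766,150.
Rounding difference −$10 on remainder applied to Quinlan.
Totals: Andrade $231,910 + $1,081,090 = $1,313,000; Petrov $231,910 + $1,224,840 = $1,456,750; Halvorsen $231,910 + $1,184,470 = $1,416,380; Quinlan $231,910 + $1,766,140 = $1,998,050.

Andrade: $1,313,000 · Petrov: $1,456,750 · Halvorsen: $1,416,380 · Quinlan: $1,998,050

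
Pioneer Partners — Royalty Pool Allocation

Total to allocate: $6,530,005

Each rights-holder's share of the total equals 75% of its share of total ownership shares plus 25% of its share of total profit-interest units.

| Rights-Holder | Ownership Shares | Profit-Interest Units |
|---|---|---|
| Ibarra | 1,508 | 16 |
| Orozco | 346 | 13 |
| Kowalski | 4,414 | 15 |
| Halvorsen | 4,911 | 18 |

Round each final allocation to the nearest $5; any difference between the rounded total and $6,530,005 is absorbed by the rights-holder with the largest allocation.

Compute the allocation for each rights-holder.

Ownership shares total 11,179; profit-interest units total 62.
Combined weights (75% ownership shares + 25% profit-interest units): Ibarra 0.1657; Orozco 0.0756; Kowalski 0.3566; Halvorsen 0.4021.
Pro-rata amounts: Ibarra 1,081,943.27; Orozco 493,880.75; Kowalski 2,328,727.00; Halvorsen 2,625,453.98.
At nearest $5: Ibarra $1,081,945; Orozco $493,880; Kowalski $2,328,725; Halvorsen $2,625,455. Sum = $6,530,005.
No rounding difference to absorb.

Ibarra: $1,081,945; Orozco: $493,880; Kowalski: $2,328,725; Halvorsen: $2,625,455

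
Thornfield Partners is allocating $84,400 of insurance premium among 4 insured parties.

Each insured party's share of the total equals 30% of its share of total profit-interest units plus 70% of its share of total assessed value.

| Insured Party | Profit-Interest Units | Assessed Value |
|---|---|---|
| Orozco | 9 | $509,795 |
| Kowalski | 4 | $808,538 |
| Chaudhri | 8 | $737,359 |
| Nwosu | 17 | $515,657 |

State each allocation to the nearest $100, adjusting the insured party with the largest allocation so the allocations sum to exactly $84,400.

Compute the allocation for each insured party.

Orozco: $17,700 · Kowalski: $21,200 · Chaudhri: $22,300 · Nwosu: $23,200

Profit-interest units total 38; assessed value total 2,571,349.
Combined weights (30% profit-interest units + 70% assessed value): Orozco 0.2098; Kowalski 0.2517; Chaudhri 0.2639; Nwosu 0.2746.
Pro-rata amounts: Orozco 17,710.03; Kowalski 21,242.45; Chaudhri 22,272.28; Nwosu 23,175.24.
At nearest $100: Orozco $17,700; Kowalski $21,200; Chaudhri $22,300; Nwosu $23,200. Sum = $84,400.
No rounding difference to absorb.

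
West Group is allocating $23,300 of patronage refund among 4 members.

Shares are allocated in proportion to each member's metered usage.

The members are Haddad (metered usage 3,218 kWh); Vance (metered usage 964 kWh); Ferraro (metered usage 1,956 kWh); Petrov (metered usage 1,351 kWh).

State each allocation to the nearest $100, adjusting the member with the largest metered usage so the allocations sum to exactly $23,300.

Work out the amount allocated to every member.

Haddad: $10,000 | Vance: $3,000 | Ferraro: $6,100 | Petrov: $4,200

Metered usage total: 3,218 + 964 + 1,956 + 1,351 = 7,489.
Proportional shares: Haddad 10,011.94; Vance 2,999.23; Ferraro 6,085.57; Petrov 4,203.27.
At nearest $100: Haddad $10,000; Vance $3,000; Ferraro $6,100; Petrov $4,200. Sum = $23,300.
Sum already equals the total — no adjustment.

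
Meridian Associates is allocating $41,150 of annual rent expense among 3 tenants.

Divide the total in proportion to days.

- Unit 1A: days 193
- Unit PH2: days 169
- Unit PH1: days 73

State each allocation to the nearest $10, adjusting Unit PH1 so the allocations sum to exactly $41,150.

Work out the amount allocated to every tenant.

Sum of days: 435.
Proportional shares: Unit 1A 193/435 × $41,150 = 18,257.36; Unit PH2 169/435 × $41,150 = 15,987.01; Unit PH1 73/435 × $41,150 = 6,905.63.
At nearest $10: Unit 1A $18,260; Unit PH2 $15,990; Unit PH1 $6,910. Sum = $41,160.
Difference $41,150 − $41,160 = −$10 applied to Unit PH1: Unit PH1 becomes $6,900.

Unit 1A: $18,260; Unit PH2: $15,990; Unit PH1: $6,900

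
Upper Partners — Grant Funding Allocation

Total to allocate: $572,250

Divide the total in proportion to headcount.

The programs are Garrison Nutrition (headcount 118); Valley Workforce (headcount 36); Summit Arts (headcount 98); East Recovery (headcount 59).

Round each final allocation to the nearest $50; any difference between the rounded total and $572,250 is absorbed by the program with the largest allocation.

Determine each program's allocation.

Sum of headcount: 311.
Proportional shares: Garrison Nutrition 118/311 × $572,250 = 217,123.79; Valley Workforce 36/311 × $572,250 = 66,241.16; Summit Arts 98/311 × $572,250 = 180,323.15; East Recovery 59/311 × $572,250 = 108,561.90.
After rounding ($50): Garrison Nutrition $217,100; Valley Workforce $66,250; Summit Arts $180,300; East Recovery $108,550. Sum = $572,200.
Difference $572,250 − $572,200 = +$50 applied to largest allocation (Garrison Nutrition): Garrison Nutrition becomes $217,150.

Garrison Nutrition: $217,150; Valley Workforce: $66,250; Summit Arts: $180,300; East Recovery: $108,550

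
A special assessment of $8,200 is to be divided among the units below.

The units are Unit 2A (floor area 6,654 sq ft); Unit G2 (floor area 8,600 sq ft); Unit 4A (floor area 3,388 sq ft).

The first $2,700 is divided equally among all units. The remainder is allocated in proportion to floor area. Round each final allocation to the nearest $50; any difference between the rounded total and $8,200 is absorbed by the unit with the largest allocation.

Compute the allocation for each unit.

First tranche $2,700 split equally: $900 each.
Remainder $5,500 by floor area (total 18,642): Unit 2A 1,963.15 → $1,950; Unit G2 2,537.28 → $2,550; Unit 4A 999.57 → $1,000.
Totals: Unit 2A $900 + $1,950 = $2,850; Unit G2 $900 + $2,550 = $3,450; Unit 4A $900 + $1,000 = $1,900.

Unit 2A: $2,850 | Unit G2: $3,450 | Unit 4A: $1,900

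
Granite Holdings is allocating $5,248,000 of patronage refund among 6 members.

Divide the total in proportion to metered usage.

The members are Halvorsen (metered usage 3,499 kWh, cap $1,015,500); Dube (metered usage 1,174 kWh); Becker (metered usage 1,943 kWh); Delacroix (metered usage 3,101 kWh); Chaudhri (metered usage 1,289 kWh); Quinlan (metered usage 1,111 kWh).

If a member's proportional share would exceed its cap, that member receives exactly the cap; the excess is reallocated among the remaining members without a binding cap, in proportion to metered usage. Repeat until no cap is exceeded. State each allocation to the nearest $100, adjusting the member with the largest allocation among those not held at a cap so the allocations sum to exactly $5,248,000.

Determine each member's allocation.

Metered usage total: 12,117.
Proportional shares (ignoring caps): Halvorsen 1,515,453.66; Dube 508,471.73; Becker 841,533.71; Delacroix 1,343,075.68; Chaudhri 558,279.44; Quinlan 481,185.77.
Held at cap: Halvorsen ($1,015,500); residual $4,232,500 reallocated over remaining metered usage 8,618.
Shares after redistribution: Dube 576,578.67 → $576,600; Becker 954,252.44 → $954,300; Delacroix 1,522,973.14 → $1,523,000; Chaudhri 633,057.84 → $633,100; Quinlan 545,637.91 → $545,600.
Rounding difference −$100 applied to Delacroix → $1,522,900.

Halvorsen: $1,015,500; Dube: $576,600; Becker: $954,300; Delacroix: $1,522,900; Chaudhri: $633,100; Quinlan: $545,600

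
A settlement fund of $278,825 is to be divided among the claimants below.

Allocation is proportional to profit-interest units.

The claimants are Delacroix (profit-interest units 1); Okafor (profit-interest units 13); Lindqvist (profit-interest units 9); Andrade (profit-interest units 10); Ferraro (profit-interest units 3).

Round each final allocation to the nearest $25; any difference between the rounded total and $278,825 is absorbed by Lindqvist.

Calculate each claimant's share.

Sum of profit-interest units: 36.
Raw shares: Delacroix 1/36 × $278,825 = 7,745.14; Okafor 13/36 × $278,825 = 100,686.81; Lindqvist 9/36 × $278,825 = 69,706.25; Andrade 10/36 × $278,825 = 77,451.39; Ferraro 3/36 × $278,825 = 23,235.42.
After rounding ($25): Delacroix $7,750; Okafor $100,675; Lindqvist $69,700; Andrade $77,450; Ferraro $23,225. Sum = $278,800.
Difference $278,825 − $278,800 = +$25 applied to Lindqvist: Lindqvist becomes $69,725.

Delacroix: $7,750; Okafor: $100,675; Lindqvist: $69,725; Andrade: $77,450; Ferraro: $23,225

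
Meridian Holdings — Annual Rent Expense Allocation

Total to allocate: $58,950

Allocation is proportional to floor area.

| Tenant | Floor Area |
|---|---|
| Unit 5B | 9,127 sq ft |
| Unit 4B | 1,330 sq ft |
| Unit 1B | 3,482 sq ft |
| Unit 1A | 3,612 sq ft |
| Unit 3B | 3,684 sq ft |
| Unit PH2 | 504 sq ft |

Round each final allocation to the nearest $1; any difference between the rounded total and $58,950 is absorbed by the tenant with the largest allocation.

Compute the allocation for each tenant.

Unit 5B: $24,749; Unit 4B: $3,607; Unit 1B: $9,442; Unit 1A: $9,795; Unit 3B: $9,990; Unit PH2: $1,367

Combined floor area = 21,739.
Raw shares: Unit 5B 9,127/21,739 × $58,950 = 24,749.83; Unit 4B 1,330/21,739 × $58,950 = 3,606.58; Unit 1B 3,482/21,739 × $58,950 = 9,442.20; Unit 1A 3,612/21,739 × $58,950 = 9,794.72; Unit 3B 3,684/21,739 × $58,950 = 9,989.96; Unit PH2 504/21,739 × $58,950 = 1,366.71.
At nearest $1: Unit 5B $24,750; Unit 4B $3,607; Unit 1B $9,442; Unit 1A $9,795; Unit 3B $9,990; Unit PH2 $1,367. Sum = $58,951.
Difference $58,950 − $58,951 = −$1 applied to largest allocation (Unit 5B): Unit 5B becomes $24,749.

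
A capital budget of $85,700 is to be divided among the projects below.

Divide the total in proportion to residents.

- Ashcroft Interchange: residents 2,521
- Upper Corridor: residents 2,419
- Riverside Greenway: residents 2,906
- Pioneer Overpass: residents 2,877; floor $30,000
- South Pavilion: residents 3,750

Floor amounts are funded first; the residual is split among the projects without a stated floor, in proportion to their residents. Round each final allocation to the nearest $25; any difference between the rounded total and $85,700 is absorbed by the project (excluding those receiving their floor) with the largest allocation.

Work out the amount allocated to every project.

Ashcroft Interchange: $12,100 | Upper Corridor: $11,625 | Riverside Greenway: $13,950 | Pioneer Overpass: $30,000 | South Pavilion: $18,025

Guaranteed amounts: Pioneer Overpass $30,000. Residual $55,700.
Residual split over remaining residents 11,596: Ashcroft Interchange 12,109.32 → $12,100; Upper Corridor 11,619.38 → $11,625; Riverside Greenway 13,958.62 → $13,950; South Pavilion 18,012.68 → $18,025.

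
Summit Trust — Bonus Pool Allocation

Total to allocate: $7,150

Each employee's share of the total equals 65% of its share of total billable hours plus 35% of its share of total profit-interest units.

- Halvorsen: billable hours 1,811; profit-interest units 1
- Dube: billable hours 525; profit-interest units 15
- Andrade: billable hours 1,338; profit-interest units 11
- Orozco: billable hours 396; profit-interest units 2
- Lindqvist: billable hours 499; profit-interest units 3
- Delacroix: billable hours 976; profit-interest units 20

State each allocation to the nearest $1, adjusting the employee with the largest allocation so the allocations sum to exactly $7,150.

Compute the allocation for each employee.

Totals — billable hours 5,545, profit-interest units 52.
Composite weights (65% billable hours + 35% profit-interest units): Halvorsen 0.2190; Dube 0.1625; Andrade 0.2309; Orozco 0.0599; Lindqvist 0.0787; Delacroix 0.2490.
Unrounded shares: Halvorsen 1,566.00; Dube 1,161.90; Andrade 1,650.81; Orozco 428.15; Lindqvist 562.61; Delacroix 1,780.53.
After rounding ($1): Halvorsen $1,566; Dube $1,162; Andrade $1,651; Orozco $428; Lindqvist $563; Delacroix $1,781. Sum = $7,151.
Difference $7,150 − $7,151 = −$1 applied to largest allocation (Delacroix): Delacroix becomes $1,780.

Halvorsen: $1,566 | Dube: $1,162 | Andrade: $1,651 | Orozco: $428 | Lindqvist: $563 | Delacroix: $1,780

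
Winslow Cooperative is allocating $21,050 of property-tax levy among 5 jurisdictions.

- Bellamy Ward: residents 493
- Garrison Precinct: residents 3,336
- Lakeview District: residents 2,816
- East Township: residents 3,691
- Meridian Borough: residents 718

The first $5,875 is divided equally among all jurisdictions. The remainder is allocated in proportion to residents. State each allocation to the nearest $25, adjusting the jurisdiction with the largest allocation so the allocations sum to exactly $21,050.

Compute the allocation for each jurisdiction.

First tranche $5,875 split equally: $1,175 each.
Remainder $15,175 by residents (total 11,054): Bellamy Ward 676.79 → $675; Garrison Precinct 4,579.68 → $4,575; Lakeview District 3,865.82 → $3,875; East Township 5,067.03 → $5,075; Meridian Borough 985.67 → $975.
Totals: Bellamy Ward $1,175 + $675 = $1,850; Garrison Precinct $1,175 + $4,575 = $5,750; Lakeview District $1,175 + $3,875 = $5,050; East Township $1,175 + $5,075 = $6,250; Meridian Borough $1,175 + $975 = $2,150.

Bellamy Ward: $1,850; Garrison Precinct: $5,750; Lakeview District: $5,050; East Township: $6,250; Meridian Borough: $2,150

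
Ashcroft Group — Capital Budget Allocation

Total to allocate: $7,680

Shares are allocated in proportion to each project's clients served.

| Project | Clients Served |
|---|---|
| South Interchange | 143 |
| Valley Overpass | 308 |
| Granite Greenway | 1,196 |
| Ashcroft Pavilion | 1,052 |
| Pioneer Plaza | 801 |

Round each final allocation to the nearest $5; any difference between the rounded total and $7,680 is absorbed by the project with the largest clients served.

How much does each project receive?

South Interchange: $315 | Valley Overpass: $675 | Granite Greenway: $2,620 | Ashcroft Pavilion: $2,310 | Pioneer Plaza: $1,760

Combined clients served = 143 + 308 + 1,196 + 1,052 + 801 = 3,500.
Raw shares: South Interchange 313.78; Valley Overpass 675.84; Granite Greenway 2,624.37; Ashcroft Pavilion 2,308.39; Pioneer Plaza 1,757.62.
Rounded to nearest $5: South Interchange $315; Valley Overpass $675; Granite Greenway $2,625; Ashcroft Pavilion $2,310; Pioneer Plaza $1,760. Sum = $7,685.
Difference $7,680 − $7,685 = −$5 applied to largest clients served (Granite Greenway): Granite Greenway becomes $2,620.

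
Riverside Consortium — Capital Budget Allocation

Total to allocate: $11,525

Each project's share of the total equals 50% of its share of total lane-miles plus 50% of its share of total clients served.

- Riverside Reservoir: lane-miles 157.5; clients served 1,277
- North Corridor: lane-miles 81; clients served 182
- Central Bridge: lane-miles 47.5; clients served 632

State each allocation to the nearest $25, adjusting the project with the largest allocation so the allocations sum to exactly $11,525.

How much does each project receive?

Totals — lane-miles 286, clients served 2,091.
Combined weights (50% lane-miles + 50% clients served): Riverside Reservoir 0.5807; North Corridor 0.1851; Central Bridge 0.2342.
Pro-rata amounts: Riverside Reservoir 6,692.64; North Corridor 2,133.60; Central Bridge 2,698.76.
At nearest $25: Riverside Reservoir $6,700; North Corridor $2,125; Central Bridge $2,700. Sum = $11,525.
Rounded total matches; no reconciliation needed.

Riverside Reservoir: $6,700; North Corridor: $2,125; Central Bridge: $2,700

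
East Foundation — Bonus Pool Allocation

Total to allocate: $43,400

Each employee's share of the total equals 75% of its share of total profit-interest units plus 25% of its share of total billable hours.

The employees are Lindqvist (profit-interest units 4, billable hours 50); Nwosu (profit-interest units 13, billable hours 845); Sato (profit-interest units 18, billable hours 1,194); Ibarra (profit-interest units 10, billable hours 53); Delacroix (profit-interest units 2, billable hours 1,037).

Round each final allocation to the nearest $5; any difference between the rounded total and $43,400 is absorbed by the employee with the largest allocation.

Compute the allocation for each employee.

Lindqvist: $2,940 | Nwosu: $11,885 | Sato: $16,545 | Ibarra: $7,105 | Delacroix: $4,925

Profit-interest units total 47; billable hours total 3,179.
Blended shares (75% profit-interest units + 25% billable hours): Lindqvist 0.0678; Nwosu 0.2739; Sato 0.3811; Ibarra 0.1637; Delacroix 0.1135.
Proportional shares: Lindqvist 2,940.86; Nwosu 11,887.20; Sato 16,541.11; Ibarra 7,106.42; Delacroix 4,924.41.
Rounded to nearest $5: Lindqvist $2,940; Nwosu $11,885; Sato $16,540; Ibarra $7,105; Delacroix $4,925. Sum = $43,395.
Difference $43,400 − $43,395 = +$5 applied to largest allocation (Sato): Sato becomes $16,545.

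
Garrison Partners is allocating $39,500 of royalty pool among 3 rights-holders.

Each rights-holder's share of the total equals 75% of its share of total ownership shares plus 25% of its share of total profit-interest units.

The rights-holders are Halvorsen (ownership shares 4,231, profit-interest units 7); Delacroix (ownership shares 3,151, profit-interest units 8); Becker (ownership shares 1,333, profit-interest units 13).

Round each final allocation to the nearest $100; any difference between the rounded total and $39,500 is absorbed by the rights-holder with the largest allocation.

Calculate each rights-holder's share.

Ownership shares total 8,715; profit-interest units total 28.
Combined weights (75% ownership shares + 25% profit-interest units): Halvorsen 0.4266; Delacroix 0.3426; Becker 0.2308.
Proportional shares: Halvorsen 16,851.24; Delacroix 13,532.66; Becker 9,116.10.
After rounding ($100): Halvorsen $16,900; Delacroix $13,500; Becker $9,100. Sum = $39,500.
Rounded total matches; no reconciliation needed.

Halvorsen: $16,900; Delacroix: $13,500; Becker: $9,100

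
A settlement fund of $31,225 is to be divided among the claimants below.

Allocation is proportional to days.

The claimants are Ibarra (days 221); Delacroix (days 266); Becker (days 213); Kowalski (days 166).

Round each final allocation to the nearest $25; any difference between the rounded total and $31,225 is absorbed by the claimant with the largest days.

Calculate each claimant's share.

Ibarra: $7,975 · Delacroix: $9,600 · Becker: $7,675 · Kowalski: $5,975

Days total: 221 + 266 + 213 + 166 = 866.
Unrounded shares: Ibarra 7,968.50; Delacroix 9,591.05; Becker 7,680.05; Kowalski 5,985.39.
After rounding ($25): Ibarra $7,975; Delacroix $9,600; Becker $7,675; Kowalski $5,975. Sum = $31,225.
Sum already equals the total — no adjustment.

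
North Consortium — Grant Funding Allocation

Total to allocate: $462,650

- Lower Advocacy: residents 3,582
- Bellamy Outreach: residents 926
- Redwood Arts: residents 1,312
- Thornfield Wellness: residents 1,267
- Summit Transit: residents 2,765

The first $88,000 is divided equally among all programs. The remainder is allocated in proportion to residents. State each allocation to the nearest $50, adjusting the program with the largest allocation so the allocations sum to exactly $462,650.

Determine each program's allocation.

Lower Advocacy: $153,800 · Bellamy Outreach: $52,800 · Redwood Arts: $67,500 · Thornfield Wellness: $65,800 · Summit Transit: $122,750

First tranche $88,000 split equally: $17,600 each.
Remainder $374,650 by residents (total 9,852): Lower Advocacy 136,215.62 → $136,200; Bellamy Outreach 35,213.75 → $35,200; Redwood Arts 49,892.49 → $49,900; Thornfield Wellness 48,181.24 → $48,200; Summit Transit 105,146.90 → $105,150.
Totals: Lower Advocacy $17,600 + $136,200 = $153,800; Bellamy Outreach $17,600 + $35,200 = $52,800; Redwood Arts $17,600 + $49,900 = $67,500; Thornfield Wellness $17,600 + $48,200 = $65,800; Summit Transit $17,600 + $105,150 = $122,750.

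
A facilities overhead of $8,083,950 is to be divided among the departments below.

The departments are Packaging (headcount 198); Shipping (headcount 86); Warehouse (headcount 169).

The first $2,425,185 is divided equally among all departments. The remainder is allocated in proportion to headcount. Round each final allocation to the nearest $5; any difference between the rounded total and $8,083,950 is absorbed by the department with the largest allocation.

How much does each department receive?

Equal tier: $2,425,185 ÷ 3 = $808,395 apiece.
Remainder $5,658,765 by headcount (total 453): Packaging 2,473,367.48 → $2,473,365; Shipping 1,074,290.93 → $1,074,290; Warehouse 2,111,106.59 → $2,111,105.
Rounding difference +$5 on remainder applied to Packaging.
Totals: Packaging $808,395 + $2,473,370 = $3,281,765; Shipping $808,395 + $1,074,290 = $1,882,685; Warehouse $808,395 + $2,111,105 = $2,919,500.

Packaging: $3,281,765 · Shipping: $1,882,685 · Warehouse: $2,919,500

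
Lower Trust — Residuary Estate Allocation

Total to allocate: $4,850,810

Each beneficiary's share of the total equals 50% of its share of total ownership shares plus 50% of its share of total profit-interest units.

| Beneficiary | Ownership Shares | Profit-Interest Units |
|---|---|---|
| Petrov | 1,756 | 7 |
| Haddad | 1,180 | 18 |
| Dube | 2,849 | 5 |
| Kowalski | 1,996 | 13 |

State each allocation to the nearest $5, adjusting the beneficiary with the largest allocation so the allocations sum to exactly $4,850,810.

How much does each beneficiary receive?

Petrov: $942,195 · Haddad: $1,383,105 · Dube: $1,170,080 · Kowalski: $1,355,430

Totals — ownership shares 7,781, profit-interest units 43.
Composite weights (50% ownership shares + 50% profit-interest units): Petrov 0.1942; Haddad 0.2851; Dube 0.2412; Kowalski 0.2794.
Unrounded shares: Petrov 942,193.76; Haddad 1,383,102.02; Dube 1,170,081.78; Kowalski 1,355,432.44.
At nearest $5: Petrov $942,195; Haddad $1,383,100; Dube $1,170,080; Kowalski $1,355,430. Sum = $4,850,805.
Difference $4,850,810 − $4,850,805 = +$5 applied to largest allocation (Haddad): Haddad becomes $1,383,105.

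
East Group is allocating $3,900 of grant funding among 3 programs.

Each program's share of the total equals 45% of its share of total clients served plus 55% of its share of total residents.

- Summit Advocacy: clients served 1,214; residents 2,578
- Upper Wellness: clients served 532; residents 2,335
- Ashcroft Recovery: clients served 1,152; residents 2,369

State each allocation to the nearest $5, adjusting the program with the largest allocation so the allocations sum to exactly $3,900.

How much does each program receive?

Totals — clients served 2,898, residents 7,282.
Composite weights (45% clients served + 55% residents): Summit Advocacy 0.3832; Upper Wellness 0.2590; Ashcroft Recovery 0.3578.
Raw shares: Summit Advocacy 1,494.57; Upper Wellness 1,009.98; Ashcroft Recovery 1,395.46.
After rounding ($5): Summit Advocacy $1,495; Upper Wellness $1,010; Ashcroft Recovery $1,395. Sum = $3,900.
Rounded total matches; no reconciliation needed.

Summit Advocacy: $1,495; Upper Wellness: $1,010; Ashcroft Recovery: $1,395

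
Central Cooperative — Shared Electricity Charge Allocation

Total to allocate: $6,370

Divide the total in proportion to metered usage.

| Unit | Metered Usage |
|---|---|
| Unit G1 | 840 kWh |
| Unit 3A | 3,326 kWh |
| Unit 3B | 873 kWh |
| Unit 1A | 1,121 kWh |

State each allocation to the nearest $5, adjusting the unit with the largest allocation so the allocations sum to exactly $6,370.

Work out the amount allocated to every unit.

Unit G1: $870 | Unit 3A: $3,435 | Unit 3B: $905 | Unit 1A: $1,160

Sum of metered usage: 6,160.
Proportional shares: Unit G1 840/6,160 × $6,370 = 868.64; Unit 3A 3,326/6,160 × $6,370 = 3,439.39; Unit 3B 873/6,160 × $6,370 = 902.76; Unit 1A 1,121/6,160 × $6,370 = 1,159.22.
After rounding ($5): Unit G1 $870; Unit 3A $3,440; Unit 3B $905; Unit 1A $1,160. Sum = $6,375.
Difference $6,370 − $6,375 = −$5 applied to largest allocation (Unit 3A): Unit 3A becomes $3,435.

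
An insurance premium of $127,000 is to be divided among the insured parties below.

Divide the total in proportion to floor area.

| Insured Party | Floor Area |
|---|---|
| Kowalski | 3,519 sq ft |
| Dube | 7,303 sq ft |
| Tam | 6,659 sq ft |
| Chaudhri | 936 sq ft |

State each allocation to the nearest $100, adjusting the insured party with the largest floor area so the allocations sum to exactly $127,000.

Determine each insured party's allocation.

Combined floor area = 18,417.
Pro-rata amounts: Kowalski 3,519/18,417 × $127,000 = 24,266.33; Dube 7,303/18,417 × $127,000 = 50,360.05; Tam 6,659/18,417 × $127,000 = 45,919.15; Chaudhri 936/18,417 × $127,000 = 6,454.47.
At nearest $100: Kowalski $24,300; Dube $50,400; Tam $45,900; Chaudhri $6,500. Sum = $127,100.
Difference $127,000 − $127,100 = −$100 applied to largest floor area (Dube): Dube becomes $50,300.

Kowalski: $24,300; Dube: $50,300; Tam: $45,900; Chaudhri: $6,500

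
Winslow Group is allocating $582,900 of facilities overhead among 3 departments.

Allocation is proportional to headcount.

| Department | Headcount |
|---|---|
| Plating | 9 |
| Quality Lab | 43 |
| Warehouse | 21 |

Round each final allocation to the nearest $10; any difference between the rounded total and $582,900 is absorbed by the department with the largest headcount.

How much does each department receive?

Combined headcount = 9 + 43 + 21 = 73.
Pro-rata amounts: Plating 71,864.38; Quality Lab 343,352.05; Warehouse 167,683.56.
At nearest $10: Plating $71,860; Quality Lab $343,350; Warehouse $167,680. Sum = $582,890.
Difference $582,900 − $582,890 = +$10 applied to largest headcount (Quality Lab): Quality Lab becomes $343,360.

Plating: $71,860 | Quality Lab: $343,360 | Warehouse: $167,680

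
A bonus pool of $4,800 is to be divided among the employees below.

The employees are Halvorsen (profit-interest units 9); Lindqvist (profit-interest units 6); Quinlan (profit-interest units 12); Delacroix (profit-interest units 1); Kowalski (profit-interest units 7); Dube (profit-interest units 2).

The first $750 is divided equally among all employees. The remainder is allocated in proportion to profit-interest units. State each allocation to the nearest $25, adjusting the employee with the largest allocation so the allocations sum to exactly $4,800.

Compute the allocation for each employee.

$750 shared equally gives $125 per employee.
Remainder $4,050 by profit-interest units (total 37): Halvorsen 985.14 → $975; Lindqvist 656.76 → $650; Quinlan 1,313.51 → $1,325; Delacroix 109.46 → $100; Kowalski 766.22 → $775; Dube 218.92 → $225.
Totals: Halvorsen $125 + $975 = $1,100; Lindqvist $125 + $650 = $775; Quinlan $125 + $1,325 = $1,450; Delacroix $125 + $100 = $225; Kowalski $125 + $775 = $900; Dube $125 + $225 = $350.

Halvorsen: $1,100 | Lindqvist: $775 | Quinlan: $1,450 | Delacroix: $225 | Kowalski: $900 | Dube: $350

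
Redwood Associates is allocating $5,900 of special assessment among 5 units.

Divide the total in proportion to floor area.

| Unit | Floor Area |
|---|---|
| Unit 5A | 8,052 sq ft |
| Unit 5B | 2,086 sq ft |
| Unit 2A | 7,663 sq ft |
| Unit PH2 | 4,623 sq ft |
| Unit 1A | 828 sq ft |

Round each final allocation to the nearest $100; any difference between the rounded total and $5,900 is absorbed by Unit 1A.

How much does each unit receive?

Sum of floor area: 23,252.
Raw shares: Unit 5A 8,052/23,252 × $5,900 = 2,043.13; Unit 5B 2,086/23,252 × $5,900 = 529.31; Unit 2A 7,663/23,252 × $5,900 = 1,944.42; Unit PH2 4,623/23,252 × $5,900 = 1,173.05; Unit 1A 828/23,252 × $5,900 = 210.10.
At nearest $100: Unit 5A $2,000; Unit 5B $500; Unit 2A $1,900; Unit PH2 $1,200; Unit 1A $200. Sum = $5,800.
Difference $5,900 − $5,800 = +$100 applied to Unit 1A: Unit 1A becomes $300.

Unit 5A: $2,000 · Unit 5B: $500 · Unit 2A: $1,900 · Unit PH2: $1,200 · Unit 1A: $300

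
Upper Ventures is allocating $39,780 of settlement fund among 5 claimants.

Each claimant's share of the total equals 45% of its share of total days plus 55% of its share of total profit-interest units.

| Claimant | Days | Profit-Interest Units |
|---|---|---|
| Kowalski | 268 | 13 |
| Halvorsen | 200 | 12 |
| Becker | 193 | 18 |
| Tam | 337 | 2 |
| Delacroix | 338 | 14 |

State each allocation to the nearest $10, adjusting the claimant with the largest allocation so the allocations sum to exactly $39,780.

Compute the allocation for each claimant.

Days total 1,336; profit-interest units total 59.
Composite weights (45% days + 55% profit-interest units): Kowalski 0.2115; Halvorsen 0.1792; Becker 0.2328; Tam 0.1322; Delacroix 0.2444.
Pro-rata amounts: Kowalski 8,411.72; Halvorsen 7,129.76; Becker 9,260.95; Tam 5,257.11; Delacroix 9,720.47.
Rounded to nearest $10: Kowalski $8,410; Halvorsen $7,130; Becker $9,260; Tam $5,260; Delacroix $9,720. Sum = $39,780.
Sum already equals the total — no adjustment.

Kowalski: $8,410 | Halvorsen: $7,130 | Becker: $9,260 | Tam: $5,260 | Delacroix: $9,720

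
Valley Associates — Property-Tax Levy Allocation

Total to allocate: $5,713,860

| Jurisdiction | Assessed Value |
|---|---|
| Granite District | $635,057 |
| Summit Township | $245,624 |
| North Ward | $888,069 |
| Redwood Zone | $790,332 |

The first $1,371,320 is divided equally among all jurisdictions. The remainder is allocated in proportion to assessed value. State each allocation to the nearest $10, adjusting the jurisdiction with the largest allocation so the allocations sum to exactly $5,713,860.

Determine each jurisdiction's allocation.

Granite District: $1,420,470 | Summit Township: $759,630 | North Ward: $1,849,810 | Redwood Zone: $1,683,950

Equal tier: $1,371,320 ÷ 4 = $342,830 apiece.
Remainder $4,342,540 by assessed value (total 2,559,082): Granite District 1,077,636.60 → $1,077,640; Summit Township 416,802.61 → $416,800; North Ward 1,506,976.00 → $1,506,980; Redwood Zone 1,341,124.80 → $1,341,120.
Totals: Granite District $342,830 + $1,077,640 = $1,420,470; Summit Township $342,830 + $416,800 = $759,630; North Ward $342,830 + $1,506,980 = $1,849,810; Redwood Zone $342,830 + $1,341,120 = $1,683,950.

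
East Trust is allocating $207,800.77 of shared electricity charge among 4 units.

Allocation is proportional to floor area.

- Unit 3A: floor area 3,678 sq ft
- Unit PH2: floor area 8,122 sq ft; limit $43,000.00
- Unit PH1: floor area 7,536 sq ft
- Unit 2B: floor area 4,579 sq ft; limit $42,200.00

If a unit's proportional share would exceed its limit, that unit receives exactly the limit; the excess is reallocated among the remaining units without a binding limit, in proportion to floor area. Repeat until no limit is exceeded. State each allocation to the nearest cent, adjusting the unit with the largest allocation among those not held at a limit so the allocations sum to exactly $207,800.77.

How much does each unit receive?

Unit 3A: $40,210.95 · Unit PH2: $43,000.00 · Unit PH1: $82,389.82 · Unit 2B: $42,200.00

Sum of floor area: 23,915.
Unconstrained shares: Unit 3A 31,958.6549; Unit PH2 70,573.1906; Unit PH1 65,481.3549; Unit 2B 39,787.5696.
Capped: Unit PH2 ($43,000.00); residual $164,800.77 reallocated over remaining floor area 15,793.
Capped: Unit 2B ($42,200.00); residual $122,600.77 reallocated over remaining floor area 11,214.
Remaining shares: Unit 3A 40,210.9535 → $40,210.95; Unit PH1 82,389.8165 → $82,389.82.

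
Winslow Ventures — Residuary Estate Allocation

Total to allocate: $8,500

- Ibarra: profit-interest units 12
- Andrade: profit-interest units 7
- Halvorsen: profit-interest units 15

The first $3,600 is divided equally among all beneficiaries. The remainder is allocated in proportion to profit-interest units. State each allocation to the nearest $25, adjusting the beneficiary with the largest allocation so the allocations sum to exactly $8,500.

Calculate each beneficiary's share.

First tranche $3,600 split equally: $1,200 each.
Remainder $4,900 by profit-interest units (total 34): Ibarra 1,729.41 → $1,725; Andrade 1,008.82 → $1,000; Halvorsen 2,161.76 → $2,150.
Rounding difference +$25 on remainder applied to Halvorsen.
Totals: Ibarra $1,200 + $1,725 = $2,925; Andrade $1,200 + $1,000 = $2,200; Halvorsen $1,200 + $2,175 = $3,375.

Ibarra: $2,925 | Andrade: $2,200 | Halvorsen: $3,375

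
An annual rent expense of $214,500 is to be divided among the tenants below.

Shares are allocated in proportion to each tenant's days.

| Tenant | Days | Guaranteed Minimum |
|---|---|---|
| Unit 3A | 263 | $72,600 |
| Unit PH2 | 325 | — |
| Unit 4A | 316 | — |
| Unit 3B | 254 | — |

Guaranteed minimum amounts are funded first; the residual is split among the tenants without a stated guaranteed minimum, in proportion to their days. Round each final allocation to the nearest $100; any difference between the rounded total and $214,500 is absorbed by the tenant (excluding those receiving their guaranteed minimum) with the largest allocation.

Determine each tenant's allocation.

Guaranteed amounts: Unit 3A $72,600. Residual $141,900.
Residual split over remaining days 895: Unit PH2 51,527.93 → $51,500; Unit 4A 50,101.01 → $50,100; Unit 3B 40,271.06 → $40,300.

Unit 3A: $72,600; Unit PH2: $51,500; Unit 4A: $50,100; Unit 3B: $40,300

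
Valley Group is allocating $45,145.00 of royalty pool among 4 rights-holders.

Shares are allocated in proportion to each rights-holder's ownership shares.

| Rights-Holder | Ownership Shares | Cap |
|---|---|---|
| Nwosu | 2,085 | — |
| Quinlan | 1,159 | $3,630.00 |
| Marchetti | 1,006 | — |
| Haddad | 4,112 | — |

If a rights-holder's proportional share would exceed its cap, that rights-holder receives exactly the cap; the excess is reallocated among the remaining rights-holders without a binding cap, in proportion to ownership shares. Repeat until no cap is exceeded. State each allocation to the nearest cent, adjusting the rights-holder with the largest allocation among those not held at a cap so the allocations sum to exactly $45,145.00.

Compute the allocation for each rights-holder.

Combined ownership shares = 8,362.
Unconstrained shares: Nwosu 11,256.5564; Quinlan 6,257.2417; Marchetti 5,431.2210; Haddad 22,199.9809.
Cap binds for Quinlan ($3,630.00); remaining pool $41,515.00 reallocated over remaining ownership shares 7,203.
Shares after redistribution: Nwosu 12,017.04498 → $12,017.04; Marchetti 5,798.1522 → $5,798.15; Haddad 23,699.8029 → $23,699.80.
Rounding difference +$0.01 applied to Haddad → $23,699.81.

Nwosu: $12,017.04 | Quinlan: $3,630.00 | Marchetti: $5,798.15 | Haddad: $23,699.81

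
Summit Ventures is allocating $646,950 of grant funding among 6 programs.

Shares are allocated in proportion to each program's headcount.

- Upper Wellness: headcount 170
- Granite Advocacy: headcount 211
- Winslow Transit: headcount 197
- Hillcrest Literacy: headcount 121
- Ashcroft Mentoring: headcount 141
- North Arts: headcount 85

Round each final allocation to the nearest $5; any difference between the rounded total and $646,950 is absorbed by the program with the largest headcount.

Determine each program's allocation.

Combined headcount = 925.
Pro-rata amounts: Upper Wellness 170/925 × $646,950 = 118,898.92; Granite Advocacy 211/925 × $646,950 = 147,574.54; Winslow Transit 197/925 × $646,950 = 137,782.86; Hillcrest Literacy 121/925 × $646,950 = 84,628.05; Ashcroft Mentoring 141/925 × $646,950 = 98,616.16; North Arts 85/925 × $646,950 = 59,449.46.
At nearest $5: Upper Wellness $118,900; Granite Advocacy $147,575; Winslow Transit $137,785; Hillcrest Literacy $84,630; Ashcroft Mentoring $98,615; North Arts $59,450. Sum = $646,955.
Difference $646,950 − $646,955 = −$5 applied to largest headcount (Granite Advocacy): Granite Advocacy becomes $147,570.

Upper Wellness: $118,900; Granite Advocacy: $147,570; Winslow Transit: $137,785; Hillcrest Literacy: $84,630; Ashcroft Mentoring: $98,615; North Arts: $59,450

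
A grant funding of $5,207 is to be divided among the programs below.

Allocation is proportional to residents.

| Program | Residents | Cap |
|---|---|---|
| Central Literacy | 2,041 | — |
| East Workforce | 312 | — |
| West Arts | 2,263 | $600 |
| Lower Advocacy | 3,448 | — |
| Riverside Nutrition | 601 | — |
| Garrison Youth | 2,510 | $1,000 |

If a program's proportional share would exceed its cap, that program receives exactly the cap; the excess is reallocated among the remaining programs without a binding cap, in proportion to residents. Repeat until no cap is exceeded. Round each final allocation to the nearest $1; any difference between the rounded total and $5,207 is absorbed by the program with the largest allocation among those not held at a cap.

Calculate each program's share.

Central Literacy: $1,150 · East Workforce: $176 · West Arts: $600 · Lower Advocacy: $1,942 · Riverside Nutrition: $339 · Garrison Youth: $1,000

Combined residents = 11,175.
Proportional shares (ignoring caps): Central Literacy 951.01; East Workforce 145.38; West Arts 1,054.45; Lower Advocacy 1,606.60; Riverside Nutrition 280.04; Garrison Youth 1,169.54.
Held at cap: West Arts ($600), Garrison Youth ($1,000); remaining pool $3,607 reallocated over remaining residents 6,402.
Remaining shares: Central Literacy 1,149.94 → $1,150; East Workforce 175.79 → $176; Lower Advocacy 1,942.66 → $1,943; Riverside Nutrition 338.61 → $339.
Rounding difference −$1 applied to Lower Advocacy → $1,942.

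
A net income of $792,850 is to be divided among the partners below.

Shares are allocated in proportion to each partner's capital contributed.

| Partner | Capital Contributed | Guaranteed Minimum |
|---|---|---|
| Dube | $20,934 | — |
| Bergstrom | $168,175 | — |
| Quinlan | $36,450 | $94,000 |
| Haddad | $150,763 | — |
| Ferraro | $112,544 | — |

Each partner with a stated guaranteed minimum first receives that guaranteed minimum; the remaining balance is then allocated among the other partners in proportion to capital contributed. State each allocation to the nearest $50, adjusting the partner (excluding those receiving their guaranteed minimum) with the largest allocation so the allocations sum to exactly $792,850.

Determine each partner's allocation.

Minimums first: Quinlan $94,000. Balance $698,850.
Balance split over remaining capital contributed 452,416: Dube 32,336.89 → $32,350; Bergstrom 259,781.04 → $259,800; Haddad 232,884.61 → $232,900; Ferraro 173,847.46 → $173,850.
Rounding difference −$50 applied to Bergstrom → $259,750.

Dube: $32,350 | Bergstrom: $259,750 | Quinlan: $94,000 | Haddad: $232,900 | Ferraro: $173,850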